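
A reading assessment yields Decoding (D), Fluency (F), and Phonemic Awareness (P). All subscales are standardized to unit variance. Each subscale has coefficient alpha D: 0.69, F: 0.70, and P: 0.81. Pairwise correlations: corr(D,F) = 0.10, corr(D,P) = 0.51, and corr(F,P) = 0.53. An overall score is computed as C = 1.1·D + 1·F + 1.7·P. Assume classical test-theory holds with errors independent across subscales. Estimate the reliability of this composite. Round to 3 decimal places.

Var(C) = 1.1² + 1 + 1.7² + 2·[1.1·0.10 + 1.87·0.51 + 1.7·0.53] = 5.1 + 3.9294 = 9.0294.
With uncorrelated errors the cross-covariances are all true-score covariance, so they carry over unchanged; only the diagonal terms shrink to ρᵢσᵢ².
True-score variance = [1.1²·0.69 + 0.70 + 1.7²·0.81] + 3.9294 = 3.8758 + 3.9294 = 7.8052.
Reliability = 7.8052 / 9.0294 = 0.864.

0.864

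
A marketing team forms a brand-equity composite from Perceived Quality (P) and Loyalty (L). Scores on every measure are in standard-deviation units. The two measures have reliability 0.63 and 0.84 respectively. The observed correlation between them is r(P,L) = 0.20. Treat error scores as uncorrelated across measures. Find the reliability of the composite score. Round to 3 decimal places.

Var(P+L) = 2 + 2·[0.20] = 2 + 0.4 = 2.4.
Because errors are independent across components, Cov(Tᵢ,Tⱼ) = Cov(Xᵢ,Xⱼ); the off-diagonal part of the true-score variance is the same as above.
True-score variance = [0.63 + 0.84] + 0.4 = 1.47 + 0.4 = 1.87.
Reliability = 1.87 / 2.4 = 0.779.

0.779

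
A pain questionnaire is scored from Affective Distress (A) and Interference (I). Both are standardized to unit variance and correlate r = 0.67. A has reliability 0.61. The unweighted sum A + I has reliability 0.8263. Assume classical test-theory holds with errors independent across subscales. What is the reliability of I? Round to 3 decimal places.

0.810

Var(A+I) = 2 + 2·0.67 = 3.340.
True-score variance = ρ_A + ρ_I + 2·0.67, so 0.8263 = (0.61 + ρ_I + 1.34) / 3.340.
ρ_I = 0.8263·3.340 − 0.61 − 1.34 = 0.810.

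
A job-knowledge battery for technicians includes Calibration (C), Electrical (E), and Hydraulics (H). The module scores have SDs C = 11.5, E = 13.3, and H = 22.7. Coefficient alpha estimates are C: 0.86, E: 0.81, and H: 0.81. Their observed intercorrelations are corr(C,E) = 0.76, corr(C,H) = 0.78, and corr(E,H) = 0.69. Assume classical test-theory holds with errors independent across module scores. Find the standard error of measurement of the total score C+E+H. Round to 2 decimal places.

12.25

Var(total) = 824.43 + 1056.36 = 1880.79.
True-score variance = 674.401 + 1056.36 = 1730.76, so reliability = 0.9202.
Error variance = 1880.79 − 1730.76 = 150.029; SEM = √150.029 = 12.25.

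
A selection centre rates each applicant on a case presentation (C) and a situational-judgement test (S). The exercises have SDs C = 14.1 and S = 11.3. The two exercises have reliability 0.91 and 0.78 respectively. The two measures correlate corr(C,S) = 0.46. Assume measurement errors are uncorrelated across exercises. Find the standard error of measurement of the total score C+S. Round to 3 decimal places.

6.781

Var(total) = 326.5 + 146.584 = 473.084.
True-score variance = 280.515 + 146.584 = 427.099, so reliability = 0.9028.
Error variance = 473.084 − 427.099 = 45.9847; SEM = √45.9847 = 6.781.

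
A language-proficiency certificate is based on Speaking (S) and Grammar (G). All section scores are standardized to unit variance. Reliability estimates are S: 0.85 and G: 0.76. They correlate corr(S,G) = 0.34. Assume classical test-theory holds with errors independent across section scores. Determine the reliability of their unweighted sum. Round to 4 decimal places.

0.8545

Var(S+G) = 2 + 2·[0.34] = 2 + 0.68 = 2.68.
Under uncorrelated errors the observed covariances equal the true-score covariances, so only the own-variance terms attenuate.
True-score variance = [0.85 + 0.76] + 0.68 = 1.61 + 0.68 = 2.29.
Reliability = 2.29 / 2.68 = 0.8545.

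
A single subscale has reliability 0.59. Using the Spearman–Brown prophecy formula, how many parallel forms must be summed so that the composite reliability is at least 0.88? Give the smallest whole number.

6

k ≥ ρ*(1−ρ₁)/(ρ₁(1−ρ*)) = 0.88·0.41 / (0.59·0.12) = 5.096.
Smallest integer k = 6.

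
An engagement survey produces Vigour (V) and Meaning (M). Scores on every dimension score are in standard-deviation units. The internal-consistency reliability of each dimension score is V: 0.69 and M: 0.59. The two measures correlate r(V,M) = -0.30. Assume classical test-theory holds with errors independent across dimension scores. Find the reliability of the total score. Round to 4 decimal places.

Var(V+M) = 2 + 2·[(-0.30)] = 2 − 0.6 = 1.4.
Because errors are independent across components, Cov(Tᵢ,Tⱼ) = Cov(Xᵢ,Xⱼ); the off-diagonal part of the true-score variance is the same as above.
True-score variance = [0.69 + 0.59] − 0.6 = 1.28 − 0.6 = 0.68.
Reliability = 0.68 / 1.4 = 0.4857.

0.4857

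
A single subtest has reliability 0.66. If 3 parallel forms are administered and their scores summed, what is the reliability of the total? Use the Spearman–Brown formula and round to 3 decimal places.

ρ_k = kρ / (1 + (k−1)ρ) = 3·0.66 / (1 + 2·0.66) = 1.980 / 2.320 = 0.853.

0.853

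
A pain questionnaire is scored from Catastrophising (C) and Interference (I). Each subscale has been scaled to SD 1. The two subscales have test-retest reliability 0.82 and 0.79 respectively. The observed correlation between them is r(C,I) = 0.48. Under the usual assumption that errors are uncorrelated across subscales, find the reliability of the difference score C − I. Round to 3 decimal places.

Var(C−I) = 1 + 1 − 2·0.48 = 2 − 0.96 = 1.04.
Under uncorrelated errors the observed covariances equal the true-score covariances, so only the own-variance terms attenuate.
True-score variance = [0.82 + 0.79] − 0.96 = 1.61 − 0.96 = 0.65.
Reliability = 0.65 / 1.04 = 0.625.

0.625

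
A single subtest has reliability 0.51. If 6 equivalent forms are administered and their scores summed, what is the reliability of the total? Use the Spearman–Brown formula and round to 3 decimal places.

0.862

ρ_k = kρ / (1 + (k−1)ρ) = 6·0.51 / (1 + 5·0.51) = 3.060 / 3.550 = 0.862.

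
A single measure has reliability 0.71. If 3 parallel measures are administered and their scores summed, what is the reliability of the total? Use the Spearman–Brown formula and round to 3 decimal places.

0.880

ρ_k = kρ / (1 + (k−1)ρ) = 3·0.71 / (1 + 2·0.71) = 2.130 / 2.420 = 0.880.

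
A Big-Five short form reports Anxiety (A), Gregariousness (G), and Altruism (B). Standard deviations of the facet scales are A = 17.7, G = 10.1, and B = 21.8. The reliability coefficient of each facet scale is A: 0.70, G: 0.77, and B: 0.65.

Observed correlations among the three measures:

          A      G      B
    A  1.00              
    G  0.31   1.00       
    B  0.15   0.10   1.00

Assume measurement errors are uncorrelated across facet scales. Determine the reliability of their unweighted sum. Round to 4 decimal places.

0.7556

Var(A+G+B) = 17.7² + 10.1² + 21.8² + 2·[17.7·10.1·0.31 + 17.7·21.8·0.15 + 10.1·21.8·0.10] = 890.54 + 270.631 = 1161.17.
With uncorrelated errors the cross-covariances are all true-score covariance, so they carry over unchanged; only the diagonal terms shrink to ρᵢσᵢ².
True-score variance = [17.7²·0.70 + 10.1²·0.77 + 21.8²·0.65] + 270.631 = 606.757 + 270.631 = 877.388.
Reliability = 877.388 / 1161.17 = 0.7556.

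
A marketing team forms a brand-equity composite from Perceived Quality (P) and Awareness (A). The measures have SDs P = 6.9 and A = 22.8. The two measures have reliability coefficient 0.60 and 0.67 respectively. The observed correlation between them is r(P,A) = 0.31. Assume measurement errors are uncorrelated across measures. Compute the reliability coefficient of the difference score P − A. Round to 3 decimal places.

0.594

Var(P−A) = 6.9² + 22.8² − 2·6.9·22.8·0.31 = 567.45 − 97.5384 = 469.912.
Because errors are independent across components, Cov(Tᵢ,Tⱼ) = Cov(Xᵢ,Xⱼ); the off-diagonal part of the true-score variance is the same as above.
True-score variance = [6.9²·0.60 + 22.8²·0.67] − 97.5384 = 376.859 − 97.5384 = 279.32.
Reliability = 279.32 / 469.912 = 0.594.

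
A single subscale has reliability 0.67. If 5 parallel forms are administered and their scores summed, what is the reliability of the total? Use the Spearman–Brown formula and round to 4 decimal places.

ρ_k = kρ / (1 + (k−1)ρ) = 5·0.67 / (1 + 4·0.67) = 3.350 / 3.680 = 0.9103.

0.9103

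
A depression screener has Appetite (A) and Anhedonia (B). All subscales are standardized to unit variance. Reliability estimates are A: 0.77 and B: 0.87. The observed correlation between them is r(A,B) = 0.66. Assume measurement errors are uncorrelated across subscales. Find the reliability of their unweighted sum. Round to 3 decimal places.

Var(A+B) = 2 + 2·[0.66] = 2 + 1.32 = 3.32.
Because errors are independent across components, Cov(Tᵢ,Tⱼ) = Cov(Xᵢ,Xⱼ); the off-diagonal part of the true-score variance is the same as above.
True-score variance = [0.77 + 0.87] + 1.32 = 1.64 + 1.32 = 2.96.
Reliability = 2.96 / 3.32 = 0.892.

0.892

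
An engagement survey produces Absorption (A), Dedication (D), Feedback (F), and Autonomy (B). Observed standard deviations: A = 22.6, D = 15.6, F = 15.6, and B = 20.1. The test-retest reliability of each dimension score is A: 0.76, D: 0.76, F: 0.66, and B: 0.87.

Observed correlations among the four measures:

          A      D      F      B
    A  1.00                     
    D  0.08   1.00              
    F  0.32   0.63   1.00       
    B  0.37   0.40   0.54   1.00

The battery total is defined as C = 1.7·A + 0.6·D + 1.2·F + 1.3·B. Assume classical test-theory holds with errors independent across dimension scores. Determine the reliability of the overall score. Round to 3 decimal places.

0.879

Var(C) = 1.7²·22.6² + 0.6²·15.6² + 1.2²·15.6² + 1.3²·20.1² + 2·[1.02·22.6·15.6·0.08 + 2.04·22.6·15.6·0.32 + 2.21·22.6·20.1·0.37 + 0.72·15.6·15.6·0.63 + 0.78·15.6·20.1·0.40 + 1.56·15.6·20.1·0.54] = 2596.92 + 2205.46 = 4802.38.
Under uncorrelated errors the observed covariances equal the true-score covariances, so only the own-variance terms attenuate.
True-score variance = [1.7²·22.6²·0.76 + 0.6²·15.6²·0.76 + 1.2²·15.6²·0.66 + 1.3²·20.1²·0.87] + 2205.46 = 2013.72 + 2205.46 = 4219.18.
Reliability = 4219.18 / 4802.38 = 0.879.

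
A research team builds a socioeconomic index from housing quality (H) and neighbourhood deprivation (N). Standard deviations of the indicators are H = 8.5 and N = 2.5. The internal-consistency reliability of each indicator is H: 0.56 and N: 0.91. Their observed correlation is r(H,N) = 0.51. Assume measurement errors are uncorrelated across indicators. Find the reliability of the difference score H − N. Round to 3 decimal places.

Var(H−N) = 8.5² + 2.5² − 2·8.5·2.5·0.51 = 78.5 − 21.675 = 56.825.
With uncorrelated errors the cross-covariances are all true-score covariance, so they carry over unchanged; only the diagonal terms shrink to ρᵢσᵢ².
True-score variance = [8.5²·0.56 + 2.5²·0.91] − 21.675 = 46.1475 − 21.675 = 24.4725.
Reliability = 24.4725 / 56.825 = 0.431.

0.431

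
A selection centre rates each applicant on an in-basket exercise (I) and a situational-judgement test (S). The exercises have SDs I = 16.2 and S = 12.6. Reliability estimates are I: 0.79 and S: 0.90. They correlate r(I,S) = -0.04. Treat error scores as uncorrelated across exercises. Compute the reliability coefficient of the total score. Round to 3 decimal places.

Var(I+S) = 16.2² + 12.6² + 2·[16.2·12.6·(-0.04)] = 421.2 − 16.3296 = 404.87.
With uncorrelated errors the cross-covariances are all true-score covariance, so they carry over unchanged; only the diagonal terms shrink to ρᵢσᵢ².
True-score variance = [16.2²·0.79 + 12.6²·0.90] − 16.3296 = 350.212 − 16.3296 = 333.882.
Reliability = 333.882 / 404.87 = 0.825.

0.825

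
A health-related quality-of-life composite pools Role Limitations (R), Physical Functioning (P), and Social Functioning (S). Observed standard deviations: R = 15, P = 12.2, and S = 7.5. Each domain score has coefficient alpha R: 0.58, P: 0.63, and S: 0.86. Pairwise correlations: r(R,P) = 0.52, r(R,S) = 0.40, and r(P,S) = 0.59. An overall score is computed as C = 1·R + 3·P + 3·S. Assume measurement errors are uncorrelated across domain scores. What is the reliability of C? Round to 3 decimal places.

0.830

Var(C) = 15² + 3²·12.2² + 3²·7.5² + 2·[3·15·12.2·0.52 + 3·15·7.5·0.40 + 9·12.2·7.5·0.59] = 2070.81 + 1812.69 = 3883.5.
Because errors are independent across components, Cov(Tᵢ,Tⱼ) = Cov(Xᵢ,Xⱼ); the off-diagonal part of the true-score variance is the same as above.
True-score variance = [15²·0.58 + 3²·12.2²·0.63 + 3²·7.5²·0.86] + 1812.69 = 1409.8 + 1812.69 = 3222.49.
Reliability = 3222.49 / 3883.5 = 0.830.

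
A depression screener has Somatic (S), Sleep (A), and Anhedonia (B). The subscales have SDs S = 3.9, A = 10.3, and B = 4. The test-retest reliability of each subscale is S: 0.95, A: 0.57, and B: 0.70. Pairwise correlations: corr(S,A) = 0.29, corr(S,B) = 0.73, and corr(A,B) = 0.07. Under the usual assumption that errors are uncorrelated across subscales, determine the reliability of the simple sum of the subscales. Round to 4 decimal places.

Var(S+A+B) = 3.9² + 10.3² + 4² + 2·[3.9·10.3·0.29 + 3.9·4·0.73 + 10.3·4·0.07] = 137.3 + 51.8426 = 189.143.
Because errors are independent across components, Cov(Tᵢ,Tⱼ) = Cov(Xᵢ,Xⱼ); the off-diagonal part of the true-score variance is the same as above.
True-score variance = [3.9²·0.95 + 10.3²·0.57 + 4²·0.70] + 51.8426 = 86.1208 + 51.8426 = 137.963.
Reliability = 137.963 / 189.143 = 0.7294.

0.7294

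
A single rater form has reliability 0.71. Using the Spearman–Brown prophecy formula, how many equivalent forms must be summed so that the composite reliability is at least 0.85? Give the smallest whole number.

k ≥ ρ*(1−ρ₁)/(ρ₁(1−ρ*)) = 0.85·0.29 / (0.71·0.15) = 2.315.
Smallest integer k = 3.

3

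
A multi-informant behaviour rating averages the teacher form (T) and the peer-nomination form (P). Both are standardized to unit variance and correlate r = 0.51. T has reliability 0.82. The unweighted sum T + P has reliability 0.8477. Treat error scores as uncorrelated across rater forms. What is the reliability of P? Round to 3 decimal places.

0.720

Var(T+P) = 2 + 2·0.51 = 3.020.
True-score variance = ρ_T + ρ_P + 2·0.51, so 0.8477 = (0.82 + ρ_P + 1.02) / 3.020.
ρ_P = 0.8477·3.020 − 0.82 − 1.02 = 0.720.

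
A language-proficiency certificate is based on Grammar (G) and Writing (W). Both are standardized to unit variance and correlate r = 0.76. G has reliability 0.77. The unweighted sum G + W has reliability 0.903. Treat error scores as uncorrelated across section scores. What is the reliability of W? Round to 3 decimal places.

0.889

Var(G+W) = 2 + 2·0.76 = 3.520.
True-score variance = ρ_G + ρ_W + 2·0.76, so 0.903 = (0.77 + ρ_W + 1.52) / 3.520.
ρ_W = 0.903·3.520 − 0.77 − 1.52 = 0.889.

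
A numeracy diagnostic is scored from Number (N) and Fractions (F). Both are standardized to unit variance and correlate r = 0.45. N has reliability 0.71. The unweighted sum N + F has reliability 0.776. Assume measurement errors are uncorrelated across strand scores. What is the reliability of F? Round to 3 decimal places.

Var(N+F) = 2 + 2·0.45 = 2.900.
True-score variance = ρ_N + ρ_F + 2·0.45, so 0.776 = (0.71 + ρ_F + 0.90) / 2.900.
ρ_F = 0.776·2.900 − 0.71 − 0.90 = 0.640.

0.640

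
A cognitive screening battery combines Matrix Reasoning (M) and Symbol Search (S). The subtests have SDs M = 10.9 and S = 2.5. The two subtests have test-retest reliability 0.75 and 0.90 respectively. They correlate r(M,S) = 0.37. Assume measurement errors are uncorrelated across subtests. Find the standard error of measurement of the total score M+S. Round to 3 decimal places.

Var(total) = 125.06 + 20.165 = 145.225.
True-score variance = 94.7325 + 20.165 = 114.898, so reliability = 0.7912.
Error variance = 145.225 − 114.898 = 30.3275; SEM = √30.3275 = 5.507.

5.507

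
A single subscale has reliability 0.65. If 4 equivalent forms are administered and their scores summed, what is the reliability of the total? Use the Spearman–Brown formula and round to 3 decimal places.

0.881

ρ_k = kρ / (1 + (k−1)ρ) = 4·0.65 / (1 + 3·0.65) = 2.600 / 2.950 = 0.881.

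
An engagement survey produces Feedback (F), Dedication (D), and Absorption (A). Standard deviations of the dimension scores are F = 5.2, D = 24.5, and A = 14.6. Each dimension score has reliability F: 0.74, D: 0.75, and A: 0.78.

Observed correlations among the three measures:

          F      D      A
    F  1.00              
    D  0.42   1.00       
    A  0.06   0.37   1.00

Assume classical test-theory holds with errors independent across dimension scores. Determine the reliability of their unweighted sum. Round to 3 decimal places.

Var(F+D+A) = 5.2² + 24.5² + 14.6² + 2·[5.2·24.5·0.42 + 5.2·14.6·0.06 + 24.5·14.6·0.37] = 840.45 + 380.824 = 1221.27.
Because errors are independent across components, Cov(Tᵢ,Tⱼ) = Cov(Xᵢ,Xⱼ); the off-diagonal part of the true-score variance is the same as above.
True-score variance = [5.2²·0.74 + 24.5²·0.75 + 14.6²·0.78] + 380.824 = 636.462 + 380.824 = 1017.29.
Reliability = 1017.29 / 1221.27 = 0.833.

0.833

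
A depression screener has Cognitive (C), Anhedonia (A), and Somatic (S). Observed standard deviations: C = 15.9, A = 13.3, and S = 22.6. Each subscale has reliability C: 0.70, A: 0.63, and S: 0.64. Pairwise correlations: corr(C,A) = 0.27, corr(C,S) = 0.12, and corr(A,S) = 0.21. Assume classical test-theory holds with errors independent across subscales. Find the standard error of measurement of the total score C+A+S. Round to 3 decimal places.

Var(total) = 940.46 + 326.679 = 1267.14.
True-score variance = 615.294 + 326.679 = 941.973, so reliability = 0.7434.
Error variance = 1267.14 − 941.973 = 325.166; SEM = √325.166 = 18.032.

18.032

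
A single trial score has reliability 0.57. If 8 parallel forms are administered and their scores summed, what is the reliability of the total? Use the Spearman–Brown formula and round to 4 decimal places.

0.9138

ρ_k = kρ / (1 + (k−1)ρ) = 8·0.57 / (1 + 7·0.57) = 4.560 / 4.990 = 0.9138.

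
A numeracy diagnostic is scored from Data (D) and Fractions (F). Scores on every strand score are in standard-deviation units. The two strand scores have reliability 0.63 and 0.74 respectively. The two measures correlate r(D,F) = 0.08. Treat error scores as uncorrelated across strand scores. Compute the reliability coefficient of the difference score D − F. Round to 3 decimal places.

0.658

Var(D−F) = 1 + 1 − 2·0.08 = 2 − 0.16 = 1.84.
Because errors are independent across components, Cov(Tᵢ,Tⱼ) = Cov(Xᵢ,Xⱼ); the off-diagonal part of the true-score variance is the same as above.
True-score variance = [0.63 + 0.74] − 0.16 = 1.37 − 0.16 = 1.21.
Reliability = 1.21 / 1.84 = 0.658.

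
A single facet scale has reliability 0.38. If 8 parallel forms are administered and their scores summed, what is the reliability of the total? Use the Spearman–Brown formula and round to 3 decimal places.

ρ_k = kρ / (1 + (k−1)ρ) = 8·0.38 / (1 + 7·0.38) = 3.040 / 3.660 = 0.831.

0.831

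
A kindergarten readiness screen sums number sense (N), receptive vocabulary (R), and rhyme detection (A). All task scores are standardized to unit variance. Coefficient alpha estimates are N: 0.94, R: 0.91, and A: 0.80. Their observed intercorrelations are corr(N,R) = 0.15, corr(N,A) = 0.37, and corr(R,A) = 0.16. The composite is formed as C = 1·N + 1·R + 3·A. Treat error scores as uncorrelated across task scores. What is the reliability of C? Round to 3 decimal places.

Var(C) = 1 + 1 + 3² + 2·[0.15 + 3·0.37 + 3·0.16] = 11 + 3.48 = 14.48.
With uncorrelated errors the cross-covariances are all true-score covariance, so they carry over unchanged; only the diagonal terms shrink to ρᵢσᵢ².
True-score variance = [0.94 + 0.91 + 3²·0.80] + 3.48 = 9.05 + 3.48 = 12.53.
Reliability = 12.53 / 14.48 = 0.865.

0.865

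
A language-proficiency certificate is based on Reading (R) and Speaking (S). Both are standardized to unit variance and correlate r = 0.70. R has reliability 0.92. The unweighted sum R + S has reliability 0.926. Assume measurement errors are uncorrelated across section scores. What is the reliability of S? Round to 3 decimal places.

0.828

Var(R+S) = 2 + 2·0.70 = 3.400.
True-score variance = ρ_R + ρ_S + 2·0.70, so 0.926 = (0.92 + ρ_S + 1.40) / 3.400.
ρ_S = 0.926·3.400 − 0.92 − 1.40 = 0.828.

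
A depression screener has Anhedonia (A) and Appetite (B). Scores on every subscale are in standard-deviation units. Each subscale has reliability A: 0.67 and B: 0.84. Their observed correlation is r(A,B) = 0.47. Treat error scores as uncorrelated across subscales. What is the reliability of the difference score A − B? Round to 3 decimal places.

0.538

Var(A−B) = 1 + 1 − 2·0.47 = 2 − 0.94 = 1.06.
Under uncorrelated errors the observed covariances equal the true-score covariances, so only the own-variance terms attenuate.
True-score variance = [0.67 + 0.84] − 0.94 = 1.51 − 0.94 = 0.57.
Reliability = 0.57 / 1.06 = 0.538.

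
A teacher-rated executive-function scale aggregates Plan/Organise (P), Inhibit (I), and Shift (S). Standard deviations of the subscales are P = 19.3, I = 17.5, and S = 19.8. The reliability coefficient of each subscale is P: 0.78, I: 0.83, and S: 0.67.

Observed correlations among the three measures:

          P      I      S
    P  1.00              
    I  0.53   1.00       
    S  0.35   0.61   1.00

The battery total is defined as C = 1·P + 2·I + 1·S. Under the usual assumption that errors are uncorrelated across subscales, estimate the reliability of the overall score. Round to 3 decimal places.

0.890

Var(C) = 19.3² + 2²·17.5² + 19.8² + 2·[2·19.3·17.5·0.53 + 19.3·19.8·0.35 + 2·17.5·19.8·0.61] = 1989.53 + 1828.99 = 3818.52.
Because errors are independent across components, Cov(Tᵢ,Tⱼ) = Cov(Xᵢ,Xⱼ); the off-diagonal part of the true-score variance is the same as above.
True-score variance = [19.3²·0.78 + 2²·17.5²·0.83 + 19.8²·0.67] + 1828.99 = 1569.96 + 1828.99 = 3398.95.
Reliability = 3398.95 / 3818.52 = 0.890.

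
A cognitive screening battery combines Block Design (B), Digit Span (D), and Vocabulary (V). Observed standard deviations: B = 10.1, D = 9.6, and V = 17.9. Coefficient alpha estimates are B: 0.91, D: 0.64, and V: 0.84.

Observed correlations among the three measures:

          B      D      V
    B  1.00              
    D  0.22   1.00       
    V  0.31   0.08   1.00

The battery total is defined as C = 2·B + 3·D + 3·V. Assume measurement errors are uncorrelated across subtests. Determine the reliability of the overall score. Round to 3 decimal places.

0.850

Var(C) = 2²·10.1² + 3²·9.6² + 3²·17.9² + 2·[6·10.1·9.6·0.22 + 6·10.1·17.9·0.31 + 9·9.6·17.9·0.08] = 4121.17 + 1175.96 = 5297.13.
With uncorrelated errors the cross-covariances are all true-score covariance, so they carry over unchanged; only the diagonal terms shrink to ρᵢσᵢ².
True-score variance = [2²·10.1²·0.91 + 3²·9.6²·0.64 + 3²·17.9²·0.84] + 1175.96 = 3324.46 + 1175.96 = 4500.42.
Reliability = 4500.42 / 5297.13 = 0.850.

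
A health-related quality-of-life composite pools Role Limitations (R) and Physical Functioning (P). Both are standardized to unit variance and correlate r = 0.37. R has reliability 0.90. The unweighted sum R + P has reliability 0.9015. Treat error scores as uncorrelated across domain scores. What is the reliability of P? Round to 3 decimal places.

Var(R+P) = 2 + 2·0.37 = 2.740.
True-score variance = ρ_R + ρ_P + 2·0.37, so 0.9015 = (0.90 + ρ_P + 0.74) / 2.740.
ρ_P = 0.9015·2.740 − 0.90 − 0.74 = 0.830.

0.830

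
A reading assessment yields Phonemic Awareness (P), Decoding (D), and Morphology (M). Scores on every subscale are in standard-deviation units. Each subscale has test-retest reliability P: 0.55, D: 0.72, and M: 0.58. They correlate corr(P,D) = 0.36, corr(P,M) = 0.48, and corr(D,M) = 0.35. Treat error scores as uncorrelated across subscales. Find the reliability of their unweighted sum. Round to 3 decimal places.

Var(P+D+M) = 3 + 2·[0.36 + 0.48 + 0.35] = 3 + 2.38 = 5.38.
Under uncorrelated errors the observed covariances equal the true-score covariances, so only the own-variance terms attenuate.
True-score variance = [0.55 + 0.72 + 0.58] + 2.38 = 1.85 + 2.38 = 4.23.
Reliability = 4.23 / 5.38 = 0.786.

0.786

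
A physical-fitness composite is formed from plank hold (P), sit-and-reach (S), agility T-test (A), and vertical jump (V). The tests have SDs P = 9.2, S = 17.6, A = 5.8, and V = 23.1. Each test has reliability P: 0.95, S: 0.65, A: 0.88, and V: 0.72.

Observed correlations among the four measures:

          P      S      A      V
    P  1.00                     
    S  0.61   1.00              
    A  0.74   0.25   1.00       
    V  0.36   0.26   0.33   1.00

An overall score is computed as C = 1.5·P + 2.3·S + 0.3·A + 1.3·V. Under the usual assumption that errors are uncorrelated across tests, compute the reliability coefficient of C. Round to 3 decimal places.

0.812

Var(C) = 1.5²·9.2² + 2.3²·17.6² + 0.3²·5.8² + 1.3²·23.1² + 2·[3.45·9.2·17.6·0.61 + 0.45·9.2·5.8·0.74 + 1.95·9.2·23.1·0.36 + 0.69·17.6·5.8·0.25 + 2.99·17.6·23.1·0.26 + 0.39·5.8·23.1·0.33] = 2733.9 + 1717.26 = 4451.16.
With uncorrelated errors the cross-covariances are all true-score covariance, so they carry over unchanged; only the diagonal terms shrink to ρᵢσᵢ².
True-score variance = [1.5²·9.2²·0.95 + 2.3²·17.6²·0.65 + 0.3²·5.8²·0.88 + 1.3²·23.1²·0.72] + 1717.26 = 1897.99 + 1717.26 = 3615.25.
Reliability = 3615.25 / 4451.16 = 0.812.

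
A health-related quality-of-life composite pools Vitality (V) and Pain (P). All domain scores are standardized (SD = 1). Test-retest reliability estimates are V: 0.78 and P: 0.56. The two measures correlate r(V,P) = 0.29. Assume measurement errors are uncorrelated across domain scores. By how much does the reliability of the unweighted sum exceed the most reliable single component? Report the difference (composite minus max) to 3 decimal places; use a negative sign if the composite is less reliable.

-0.036

Var(sum) = 2 + 0.58 = 2.58; true-score variance = 1.34 + 0.58 = 1.92; composite reliability = 0.7442.
Max component reliability = 0.7800.
Difference = 0.7442 − 0.7800 = -0.036.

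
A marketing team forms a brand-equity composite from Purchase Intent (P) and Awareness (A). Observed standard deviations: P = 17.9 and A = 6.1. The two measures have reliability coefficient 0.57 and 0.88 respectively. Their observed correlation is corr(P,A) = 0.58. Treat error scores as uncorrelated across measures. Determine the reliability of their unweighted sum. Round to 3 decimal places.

0.706

Var(P+A) = 17.9² + 6.1² + 2·[17.9·6.1·0.58] = 357.62 + 126.66 = 484.28.
With uncorrelated errors the cross-covariances are all true-score covariance, so they carry over unchanged; only the diagonal terms shrink to ρᵢσᵢ².
True-score variance = [17.9²·0.57 + 6.1²·0.88] + 126.66 = 215.378 + 126.66 = 342.039.
Reliability = 342.039 / 484.28 = 0.706.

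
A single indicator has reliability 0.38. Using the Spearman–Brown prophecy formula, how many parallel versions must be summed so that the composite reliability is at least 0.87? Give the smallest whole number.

k ≥ ρ*(1−ρ₁)/(ρ₁(1−ρ*)) = 0.87·0.62 / (0.38·0.13) = 10.919.
Smallest integer k = 11.

11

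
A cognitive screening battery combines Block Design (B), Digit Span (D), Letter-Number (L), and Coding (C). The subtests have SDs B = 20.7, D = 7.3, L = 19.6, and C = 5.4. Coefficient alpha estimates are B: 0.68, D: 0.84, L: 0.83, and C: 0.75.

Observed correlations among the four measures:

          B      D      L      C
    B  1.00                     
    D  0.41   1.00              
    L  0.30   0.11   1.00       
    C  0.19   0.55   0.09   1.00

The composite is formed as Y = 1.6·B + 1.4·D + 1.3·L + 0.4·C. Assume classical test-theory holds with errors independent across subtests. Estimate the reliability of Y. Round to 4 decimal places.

Var(Y) = 1.6²·20.7² + 1.4²·7.3² + 1.3²·19.6² + 0.4²·5.4² + 2·[2.24·20.7·7.3·0.41 + 2.08·20.7·19.6·0.30 + 0.64·20.7·5.4·0.19 + 1.82·7.3·19.6·0.11 + 0.56·7.3·5.4·0.55 + 0.52·19.6·5.4·0.09] = 1855.28 + 902.561 = 2757.84.
Under uncorrelated errors the observed covariances equal the true-score covariances, so only the own-variance terms attenuate.
True-score variance = [1.6²·20.7²·0.68 + 1.4²·7.3²·0.84 + 1.3²·19.6²·0.83 + 0.4²·5.4²·0.75] + 902.561 = 1376.01 + 902.561 = 2278.57.
Reliability = 2278.57 / 2757.84 = 0.8262.

0.8262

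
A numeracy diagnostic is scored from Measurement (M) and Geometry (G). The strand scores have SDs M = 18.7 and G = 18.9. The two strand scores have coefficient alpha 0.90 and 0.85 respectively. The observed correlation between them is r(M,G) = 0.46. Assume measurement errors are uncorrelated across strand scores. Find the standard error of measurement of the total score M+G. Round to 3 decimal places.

Var(total) = 706.9 + 325.156 = 1032.06.
True-score variance = 618.349 + 325.156 = 943.505, so reliability = 0.9142.
Error variance = 1032.06 − 943.505 = 88.5505; SEM = √88.5505 = 9.410.

9.410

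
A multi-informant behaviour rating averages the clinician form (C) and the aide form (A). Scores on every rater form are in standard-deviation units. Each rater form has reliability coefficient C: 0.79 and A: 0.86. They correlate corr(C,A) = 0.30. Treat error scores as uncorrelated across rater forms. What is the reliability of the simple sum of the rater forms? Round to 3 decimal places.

0.865

Var(C+A) = 2 + 2·[0.30] = 2 + 0.6 = 2.6.
With uncorrelated errors the cross-covariances are all true-score covariance, so they carry over unchanged; only the diagonal terms shrink to ρᵢσᵢ².
True-score variance = [0.79 + 0.86] + 0.6 = 1.65 + 0.6 = 2.25.
Reliability = 2.25 / 2.6 = 0.865.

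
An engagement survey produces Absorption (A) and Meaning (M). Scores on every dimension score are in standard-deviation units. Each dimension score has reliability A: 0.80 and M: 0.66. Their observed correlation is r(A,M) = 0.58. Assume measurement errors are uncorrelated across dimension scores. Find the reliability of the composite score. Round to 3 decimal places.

0.829

Var(A+M) = 2 + 2·[0.58] = 2 + 1.16 = 3.16.
Because errors are independent across components, Cov(Tᵢ,Tⱼ) = Cov(Xᵢ,Xⱼ); the off-diagonal part of the true-score variance is the same as above.
True-score variance = [0.80 + 0.66] + 1.16 = 1.46 + 1.16 = 2.62.
Reliability = 2.62 / 3.16 = 0.829.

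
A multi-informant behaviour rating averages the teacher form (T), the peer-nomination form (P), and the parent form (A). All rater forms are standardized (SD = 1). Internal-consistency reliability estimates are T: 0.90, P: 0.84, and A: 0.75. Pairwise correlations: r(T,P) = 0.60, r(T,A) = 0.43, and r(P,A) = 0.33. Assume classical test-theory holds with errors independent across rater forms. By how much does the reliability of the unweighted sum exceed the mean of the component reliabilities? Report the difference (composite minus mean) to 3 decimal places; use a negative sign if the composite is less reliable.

Var(sum) = 3 + 2.72 = 5.72; true-score variance = 2.49 + 2.72 = 5.21; composite reliability = 0.9108.
Mean component reliability = 0.8300.
Difference = 0.9108 − 0.8300 = 0.081.

0.081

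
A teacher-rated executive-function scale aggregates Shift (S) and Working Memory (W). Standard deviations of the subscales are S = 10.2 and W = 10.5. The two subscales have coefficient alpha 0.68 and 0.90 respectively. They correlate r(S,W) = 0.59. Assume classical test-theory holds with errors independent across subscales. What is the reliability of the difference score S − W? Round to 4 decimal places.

0.4959

Var(S−W) = 10.2² + 10.5² − 2·10.2·10.5·0.59 = 214.29 − 126.378 = 87.912.
With uncorrelated errors the cross-covariances are all true-score covariance, so they carry over unchanged; only the diagonal terms shrink to ρᵢσᵢ².
True-score variance = [10.2²·0.68 + 10.5²·0.90] − 126.378 = 169.972 − 126.378 = 43.5942.
Reliability = 43.5942 / 87.912 = 0.4959.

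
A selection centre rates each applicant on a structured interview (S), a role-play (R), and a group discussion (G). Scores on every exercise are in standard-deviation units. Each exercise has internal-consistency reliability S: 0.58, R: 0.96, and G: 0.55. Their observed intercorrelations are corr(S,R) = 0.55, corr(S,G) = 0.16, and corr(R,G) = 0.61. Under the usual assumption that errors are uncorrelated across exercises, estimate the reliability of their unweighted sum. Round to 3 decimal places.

Var(S+R+G) = 3 + 2·[0.55 + 0.16 + 0.61] = 3 + 2.64 = 5.64.
Because errors are independent across components, Cov(Tᵢ,Tⱼ) = Cov(Xᵢ,Xⱼ); the off-diagonal part of the true-score variance is the same as above.
True-score variance = [0.58 + 0.96 + 0.55] + 2.64 = 2.09 + 2.64 = 4.73.
Reliability = 4.73 / 5.64 = 0.839.

0.839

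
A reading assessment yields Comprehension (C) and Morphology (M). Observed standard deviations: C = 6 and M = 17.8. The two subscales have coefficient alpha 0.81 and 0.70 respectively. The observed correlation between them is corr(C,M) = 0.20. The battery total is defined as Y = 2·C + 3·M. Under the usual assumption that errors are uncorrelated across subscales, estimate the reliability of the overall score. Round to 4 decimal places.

0.7285

Var(Y) = 2²·6² + 3²·17.8² + 2·[6·6·17.8·0.20] = 2995.56 + 256.32 = 3251.88.
Under uncorrelated errors the observed covariances equal the true-score covariances, so only the own-variance terms attenuate.
True-score variance = [2²·6²·0.81 + 3²·17.8²·0.70] + 256.32 = 2112.73 + 256.32 = 2369.05.
Reliability = 2369.05 / 3251.88 = 0.7285.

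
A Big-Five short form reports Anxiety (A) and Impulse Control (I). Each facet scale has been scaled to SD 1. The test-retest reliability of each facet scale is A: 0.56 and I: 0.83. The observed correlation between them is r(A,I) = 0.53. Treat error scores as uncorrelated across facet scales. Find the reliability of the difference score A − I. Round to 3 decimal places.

Var(A−I) = 1 + 1 − 2·0.53 = 2 − 1.06 = 0.94.
Under uncorrelated errors the observed covariances equal the true-score covariances, so only the own-variance terms attenuate.
True-score variance = [0.56 + 0.83] − 1.06 = 1.39 − 1.06 = 0.33.
Reliability = 0.33 / 0.94 = 0.351.

0.351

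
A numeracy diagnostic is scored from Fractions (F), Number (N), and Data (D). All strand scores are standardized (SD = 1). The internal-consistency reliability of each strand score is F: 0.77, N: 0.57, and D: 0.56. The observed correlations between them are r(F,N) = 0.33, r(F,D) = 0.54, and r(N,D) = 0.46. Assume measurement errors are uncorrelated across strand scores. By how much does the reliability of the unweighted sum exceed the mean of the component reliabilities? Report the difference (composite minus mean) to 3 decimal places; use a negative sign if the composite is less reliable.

0.172

Var(sum) = 3 + 2.66 = 5.66; true-score variance = 1.9 + 2.66 = 4.56; composite reliability = 0.8057.
Mean component reliability = 0.6333.
Difference = 0.8057 − 0.6333 = 0.172.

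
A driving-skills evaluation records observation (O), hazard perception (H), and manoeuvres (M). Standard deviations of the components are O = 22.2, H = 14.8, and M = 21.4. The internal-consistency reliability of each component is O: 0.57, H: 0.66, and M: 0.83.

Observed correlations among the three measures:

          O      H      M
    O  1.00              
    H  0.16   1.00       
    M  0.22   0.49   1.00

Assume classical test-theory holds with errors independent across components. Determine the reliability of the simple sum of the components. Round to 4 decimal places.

Var(O+H+M) = 22.2² + 14.8² + 21.4² + 2·[22.2·14.8·0.16 + 22.2·21.4·0.22 + 14.8·21.4·0.49] = 1169.84 + 624.56 = 1794.4.
Under uncorrelated errors the observed covariances equal the true-score covariances, so only the own-variance terms attenuate.
True-score variance = [22.2²·0.57 + 14.8²·0.66 + 21.4²·0.83] + 624.56 = 805.592 + 624.56 = 1430.15.
Reliability = 1430.15 / 1794.4 = 0.7970.

0.7970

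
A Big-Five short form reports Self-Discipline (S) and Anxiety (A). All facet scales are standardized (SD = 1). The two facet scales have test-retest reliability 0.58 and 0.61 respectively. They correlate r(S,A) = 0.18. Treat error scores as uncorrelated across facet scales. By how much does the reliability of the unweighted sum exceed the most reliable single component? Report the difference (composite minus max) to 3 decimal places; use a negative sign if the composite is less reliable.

Var(sum) = 2 + 0.36 = 2.36; true-score variance = 1.19 + 0.36 = 1.55; composite reliability = 0.6568.
Max component reliability = 0.6100.
Difference = 0.6568 − 0.6100 = 0.047.

0.047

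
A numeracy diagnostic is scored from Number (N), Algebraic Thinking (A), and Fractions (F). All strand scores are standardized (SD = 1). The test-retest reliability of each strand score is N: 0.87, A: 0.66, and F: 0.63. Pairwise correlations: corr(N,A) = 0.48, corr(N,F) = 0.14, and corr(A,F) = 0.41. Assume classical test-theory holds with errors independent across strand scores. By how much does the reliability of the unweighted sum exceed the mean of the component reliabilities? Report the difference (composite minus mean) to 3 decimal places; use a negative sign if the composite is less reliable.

0.114

Var(sum) = 3 + 2.06 = 5.06; true-score variance = 2.16 + 2.06 = 4.22; composite reliability = 0.8340.
Mean component reliability = 0.7200.
Difference = 0.8340 − 0.7200 = 0.114.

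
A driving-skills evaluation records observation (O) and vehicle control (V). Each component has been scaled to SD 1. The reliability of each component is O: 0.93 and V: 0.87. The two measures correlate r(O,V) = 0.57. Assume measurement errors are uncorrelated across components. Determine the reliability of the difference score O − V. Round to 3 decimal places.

Var(O−V) = 1 + 1 − 2·0.57 = 2 − 1.14 = 0.86.
Because errors are independent across components, Cov(Tᵢ,Tⱼ) = Cov(Xᵢ,Xⱼ); the off-diagonal part of the true-score variance is the same as above.
True-score variance = [0.93 + 0.87] − 1.14 = 1.8 − 1.14 = 0.66.
Reliability = 0.66 / 0.86 = 0.767.

0.767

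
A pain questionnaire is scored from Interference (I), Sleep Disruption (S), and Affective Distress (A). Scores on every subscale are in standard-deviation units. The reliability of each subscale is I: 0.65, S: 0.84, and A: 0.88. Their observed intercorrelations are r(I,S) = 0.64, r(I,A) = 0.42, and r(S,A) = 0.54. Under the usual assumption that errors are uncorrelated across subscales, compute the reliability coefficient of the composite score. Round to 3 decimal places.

Var(I+S+A) = 3 + 2·[0.64 + 0.42 + 0.54] = 3 + 3.2 = 6.2.
Because errors are independent across components, Cov(Tᵢ,Tⱼ) = Cov(Xᵢ,Xⱼ); the off-diagonal part of the true-score variance is the same as above.
True-score variance = [0.65 + 0.84 + 0.88] + 3.2 = 2.37 + 3.2 = 5.57.
Reliability = 5.57 / 6.2 = 0.898.

0.898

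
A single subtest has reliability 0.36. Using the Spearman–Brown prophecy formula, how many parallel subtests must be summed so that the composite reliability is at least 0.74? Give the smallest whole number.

k ≥ ρ*(1−ρ₁)/(ρ₁(1−ρ*)) = 0.74·0.64 / (0.36·0.26) = 5.060.
Smallest integer k = 6.

6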